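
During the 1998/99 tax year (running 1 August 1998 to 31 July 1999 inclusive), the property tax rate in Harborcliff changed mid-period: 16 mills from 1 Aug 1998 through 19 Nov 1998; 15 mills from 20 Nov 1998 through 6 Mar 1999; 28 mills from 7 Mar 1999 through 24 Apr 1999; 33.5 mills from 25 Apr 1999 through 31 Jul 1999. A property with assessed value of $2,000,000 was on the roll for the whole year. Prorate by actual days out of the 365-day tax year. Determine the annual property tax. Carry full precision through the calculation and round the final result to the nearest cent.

$44,032.88

1 Aug – 19 Nov 1998: 111 days at 16 mills → $2,000,000 × 1.6% × 111/365 = $9,731.5068
20 Nov 1998 – 6 Mar 1999: 107 days at 15 mills → $2,000,000 × 1.5% × 107/365 = $8,794.5205
7 Mar – 24 Apr 1999: 49 days at 28 mills → $2,000,000 × 2.8% × 49/365 = $7,517.8082
25 Apr – 31 Jul 1999: 98 days at 33.5 mills → $2,000,000 × 3.35% × 98/365 = $17,989.0411
Total = $44,032.8767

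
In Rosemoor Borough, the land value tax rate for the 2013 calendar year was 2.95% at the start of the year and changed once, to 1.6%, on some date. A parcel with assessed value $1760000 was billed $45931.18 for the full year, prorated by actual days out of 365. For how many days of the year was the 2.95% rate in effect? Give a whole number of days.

Let d = days at the first rate; then 365 − d days at the second rate.
$1760000 × [2.95%·d + 1.6%·(365−d)] / 365 = $45931.18
Solving gives d = 273, so the new rate took effect on October 1, 2013.

273 days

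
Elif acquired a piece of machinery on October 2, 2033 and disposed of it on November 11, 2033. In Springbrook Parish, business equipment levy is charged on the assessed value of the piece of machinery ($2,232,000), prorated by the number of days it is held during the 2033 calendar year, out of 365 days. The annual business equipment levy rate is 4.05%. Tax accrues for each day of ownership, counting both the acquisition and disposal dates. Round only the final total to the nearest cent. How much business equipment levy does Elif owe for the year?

$10,154.07

Days held (October 2 – November 11, 2033): 41 out of 365
Tax = $2,232,000 × 4.05% × 41/365 = $10,154.0712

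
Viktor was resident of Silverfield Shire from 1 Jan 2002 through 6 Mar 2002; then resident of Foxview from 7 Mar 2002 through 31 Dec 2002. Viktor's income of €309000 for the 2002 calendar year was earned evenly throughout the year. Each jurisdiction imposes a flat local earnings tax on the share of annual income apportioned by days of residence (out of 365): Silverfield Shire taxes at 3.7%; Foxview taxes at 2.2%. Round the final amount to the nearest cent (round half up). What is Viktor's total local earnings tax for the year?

Silverfield Shire, 1 Jan – 6 Mar 2002: 65 days → €309000 × 3.7% × 65/365 = €2036.0137
Foxview, 7 Mar – 31 Dec 2002: 300 days → €309000 × 2.2% × 300/365 = €5587.3973
Total = €7623.4110

€7623.41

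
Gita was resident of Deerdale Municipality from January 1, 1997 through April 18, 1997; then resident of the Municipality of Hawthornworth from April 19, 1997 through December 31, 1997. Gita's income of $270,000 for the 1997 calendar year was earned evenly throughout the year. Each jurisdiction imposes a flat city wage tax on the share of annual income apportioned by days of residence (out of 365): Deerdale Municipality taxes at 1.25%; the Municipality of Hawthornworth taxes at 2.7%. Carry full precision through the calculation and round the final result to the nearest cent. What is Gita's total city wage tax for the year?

$6,131.59

Deerdale Municipality, January 1 – April 18, 1997: 108 days → $270,000 × 1.25% × 108/365 = $998.6301
The Municipality of Hawthornworth, April 19 – December 31, 1997: 257 days → $270,000 × 2.7% × 257/365 = $5,132.9589
Total = $6,131.5890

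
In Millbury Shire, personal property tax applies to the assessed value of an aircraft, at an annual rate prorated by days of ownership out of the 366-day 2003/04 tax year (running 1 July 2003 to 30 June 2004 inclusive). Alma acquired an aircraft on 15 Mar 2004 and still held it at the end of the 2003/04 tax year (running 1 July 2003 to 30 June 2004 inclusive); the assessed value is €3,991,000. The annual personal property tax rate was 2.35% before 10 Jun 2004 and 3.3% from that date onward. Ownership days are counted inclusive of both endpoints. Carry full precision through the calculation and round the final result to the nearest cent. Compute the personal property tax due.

15 Mar – 9 Jun 2004: 87 days at 2.35% → €3,991,000 × 2.35% × 87/366 = €22,293.9877
10 Jun – 30 Jun 2004: 21 days at 3.3% → €3,991,000 × 3.3% × 21/366 = €7,556.7295
Total = €29,850.7172

€29,850.72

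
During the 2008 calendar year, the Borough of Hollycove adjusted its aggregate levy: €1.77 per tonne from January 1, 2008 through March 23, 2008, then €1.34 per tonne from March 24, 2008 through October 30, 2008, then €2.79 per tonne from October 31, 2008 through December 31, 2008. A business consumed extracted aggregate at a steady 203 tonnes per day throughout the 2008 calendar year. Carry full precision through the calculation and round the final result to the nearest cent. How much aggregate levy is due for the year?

January 1 – March 23, 2008: 83 days × 203 tonnes/day = 16,849 tonnes at €1.77/tonne → €29,822.73
March 24 – October 30, 2008: 221 days × 203 tonnes/day = 44,863 tonnes at €1.34/tonne → €60,116.42
October 31 – December 31, 2008: 62 days × 203 tonnes/day = 12,586 tonnes at €2.79/tonne → €35,114.94

€125,054.09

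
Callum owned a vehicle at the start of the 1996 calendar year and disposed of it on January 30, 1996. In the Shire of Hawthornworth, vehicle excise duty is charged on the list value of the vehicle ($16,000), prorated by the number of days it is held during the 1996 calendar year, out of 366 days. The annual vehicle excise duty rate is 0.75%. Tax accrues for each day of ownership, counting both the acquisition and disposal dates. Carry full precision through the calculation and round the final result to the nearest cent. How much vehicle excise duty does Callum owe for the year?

Days held (January 1 – January 30, 1996): 30 out of 366
Tax = $16,000 × 0.75% × 30/366 = $9.8361

$9.84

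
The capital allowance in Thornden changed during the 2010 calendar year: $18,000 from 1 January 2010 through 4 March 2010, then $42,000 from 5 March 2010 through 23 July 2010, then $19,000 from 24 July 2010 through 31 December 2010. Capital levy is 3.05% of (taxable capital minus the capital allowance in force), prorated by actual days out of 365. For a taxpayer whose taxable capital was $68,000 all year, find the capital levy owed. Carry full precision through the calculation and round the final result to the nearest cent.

1 January – 4 March 2010: 63 days, exemption $18,000 → ($68,000 − $18,000) × 3.05% × 63/365 = $263.2192
5 March – 23 July 2010: 141 days, exemption $42,000 → ($68,000 − $42,000) × 3.05% × 141/365 = $306.3370
24 July – 31 December 2010: 161 days, exemption $19,000 → ($68,000 − $19,000) × 3.05% × 161/365 = $659.2178
Total = $1,228.7740

$1,228.77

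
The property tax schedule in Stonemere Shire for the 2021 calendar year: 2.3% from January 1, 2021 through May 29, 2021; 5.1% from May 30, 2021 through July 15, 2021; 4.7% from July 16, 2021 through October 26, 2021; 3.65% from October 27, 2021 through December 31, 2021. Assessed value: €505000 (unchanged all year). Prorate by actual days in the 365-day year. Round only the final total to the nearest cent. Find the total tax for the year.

€18088.68

January 1 – May 29, 2021: 149 days at 2.3% → €505000 × 2.3% × 149/365 = €4741.4658
May 30 – July 15, 2021: 47 days at 5.1% → €505000 × 5.1% × 47/365 = €3316.3973
July 16 – October 26, 2021: 103 days at 4.7% → €505000 × 4.7% × 103/365 = €6697.8219
October 27 – December 31, 2021: 66 days at 3.65% → €505000 × 3.65% × 66/365 = €3333.0000
Total = €18088.6849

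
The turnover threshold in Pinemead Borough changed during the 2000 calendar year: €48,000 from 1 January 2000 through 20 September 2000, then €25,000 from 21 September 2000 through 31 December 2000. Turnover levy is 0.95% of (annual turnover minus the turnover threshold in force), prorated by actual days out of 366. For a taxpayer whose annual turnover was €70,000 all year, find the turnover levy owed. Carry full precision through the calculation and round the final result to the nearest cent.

1 January – 20 September 2000: 264 days, exemption €48,000 → (€70,000 − €48,000) × 0.95% × 264/366 = €150.7541
21 September – 31 December 2000: 102 days, exemption €25,000 → (€70,000 − €25,000) × 0.95% × 102/366 = €119.1393
Total = €269.8934

€269.89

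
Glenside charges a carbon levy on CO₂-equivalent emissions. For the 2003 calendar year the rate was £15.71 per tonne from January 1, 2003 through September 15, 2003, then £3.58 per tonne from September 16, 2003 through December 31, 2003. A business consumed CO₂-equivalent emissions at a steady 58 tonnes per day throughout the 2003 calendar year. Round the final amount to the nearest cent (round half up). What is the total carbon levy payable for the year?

January 1 – September 15, 2003: 258 days × 58 tonnes/day = 14,964 tonnes at £15.71/tonne → £235,084.44
September 16 – December 31, 2003: 107 days × 58 tonnes/day = 6,206 tonnes at £3.58/tonne → £22,217.48

£257,301.92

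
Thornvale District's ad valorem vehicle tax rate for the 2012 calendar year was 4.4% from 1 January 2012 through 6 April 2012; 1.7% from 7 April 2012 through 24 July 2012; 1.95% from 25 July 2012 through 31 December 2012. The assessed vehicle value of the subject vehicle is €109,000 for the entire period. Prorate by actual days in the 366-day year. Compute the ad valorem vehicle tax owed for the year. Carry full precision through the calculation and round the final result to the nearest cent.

1 January – 6 April 2012: 97 days at 4.4% → €109,000 × 4.4% × 97/366 = €1,271.0710
7 April – 24 July 2012: 109 days at 1.7% → €109,000 × 1.7% × 109/366 = €551.8497
25 July – 31 December 2012: 160 days at 1.95% → €109,000 × 1.95% × 160/366 = €929.1803
Total = €2,752.1011

€2,752.10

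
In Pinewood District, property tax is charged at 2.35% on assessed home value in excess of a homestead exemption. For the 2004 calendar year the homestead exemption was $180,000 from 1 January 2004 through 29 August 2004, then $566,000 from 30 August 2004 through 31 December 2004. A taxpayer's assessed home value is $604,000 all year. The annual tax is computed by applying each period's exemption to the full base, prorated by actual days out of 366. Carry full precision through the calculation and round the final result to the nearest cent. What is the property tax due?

1 January – 29 August 2004: 242 days, exemption $180,000 → ($604,000 − $180,000) × 2.35% × 242/366 = $6,588.2186
30 August – 31 December 2004: 124 days, exemption $566,000 → ($604,000 − $566,000) × 2.35% × 124/366 = $302.5464
Total = $6,890.7650

$6,890.77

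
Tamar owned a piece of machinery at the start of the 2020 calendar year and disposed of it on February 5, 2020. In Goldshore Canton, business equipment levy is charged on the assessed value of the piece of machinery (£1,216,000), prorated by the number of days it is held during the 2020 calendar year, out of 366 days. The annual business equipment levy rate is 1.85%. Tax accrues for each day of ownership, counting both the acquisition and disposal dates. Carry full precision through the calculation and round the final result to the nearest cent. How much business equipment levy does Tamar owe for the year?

£2,212.72

Days held (January 1 – February 5, 2020): 36 out of 366
Tax = £1,216,000 × 1.85% × 36/366 = £2,212.7213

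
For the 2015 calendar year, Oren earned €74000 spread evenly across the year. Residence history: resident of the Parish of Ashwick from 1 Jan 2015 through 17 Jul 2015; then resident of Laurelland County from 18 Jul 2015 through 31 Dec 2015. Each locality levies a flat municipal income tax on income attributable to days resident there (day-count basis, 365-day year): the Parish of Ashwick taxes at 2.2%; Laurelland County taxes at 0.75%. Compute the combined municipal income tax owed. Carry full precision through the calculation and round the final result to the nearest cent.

€1137.07

The Parish of Ashwick, 1 Jan – 17 Jul 2015: 198 days → €74000 × 2.2% × 198/365 = €883.1342
Laurelland County, 18 Jul – 31 Dec 2015: 167 days → €74000 × 0.75% × 167/365 = €253.9315
Total = €1137.0658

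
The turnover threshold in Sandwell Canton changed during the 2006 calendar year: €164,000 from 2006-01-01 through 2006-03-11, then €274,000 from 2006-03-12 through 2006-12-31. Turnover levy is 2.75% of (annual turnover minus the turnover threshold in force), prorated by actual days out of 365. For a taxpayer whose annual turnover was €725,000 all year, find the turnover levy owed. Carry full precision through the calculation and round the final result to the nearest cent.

€12,982.64

2006-01-01 to 2006-03-11: 70 days, exemption €164,000 → (€725,000 − €164,000) × 2.75% × 70/365 = €2,958.6986
2006-03-12 to 2006-12-31: 295 days, exemption €274,000 → (€725,000 − €274,000) × 2.75% × 295/365 = €10,023.9384
Total = €12,982.6370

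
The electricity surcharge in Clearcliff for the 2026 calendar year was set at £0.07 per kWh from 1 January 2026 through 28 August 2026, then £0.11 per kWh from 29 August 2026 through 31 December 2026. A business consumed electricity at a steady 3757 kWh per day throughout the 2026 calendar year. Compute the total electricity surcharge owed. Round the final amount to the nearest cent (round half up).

1 January – 28 August 2026: 240 days × 3757 kWh/day = 901,680 kWh at £0.07/kWh → £63,117.60
29 August – 31 December 2026: 125 days × 3757 kWh/day = 469,625 kWh at £0.11/kWh → £51,658.75

£114,776.35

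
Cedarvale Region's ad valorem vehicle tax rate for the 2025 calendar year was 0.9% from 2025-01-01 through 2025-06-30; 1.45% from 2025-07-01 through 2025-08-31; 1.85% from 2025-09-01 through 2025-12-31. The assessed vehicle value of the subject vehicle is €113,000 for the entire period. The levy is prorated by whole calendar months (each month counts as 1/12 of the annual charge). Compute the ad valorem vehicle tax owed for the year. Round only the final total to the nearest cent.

€1,478.42

2025-01-01 to 2025-06-30: 6 months at 0.9% → €113,000 × 0.9% × 6/12 = €508.5000
2025-07-01 to 2025-08-31: 2 months at 1.45% → €113,000 × 1.45% × 2/12 = €273.0833
2025-09-01 to 2025-12-31: 4 months at 1.85% → €113,000 × 1.85% × 4/12 = €696.8333
Total = €1,478.4167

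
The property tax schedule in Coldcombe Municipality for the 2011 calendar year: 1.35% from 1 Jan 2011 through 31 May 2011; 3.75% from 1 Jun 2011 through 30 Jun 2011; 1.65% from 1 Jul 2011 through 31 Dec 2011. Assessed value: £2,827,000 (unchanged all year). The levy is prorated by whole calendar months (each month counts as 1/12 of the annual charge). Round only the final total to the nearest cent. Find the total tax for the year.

£48,059.00

1 Jan – 31 May 2011: 5 months at 1.35% → £2,827,000 × 1.35% × 5/12 = £15,901.8750
1 Jun – 30 Jun 2011: 1 month at 3.75% → £2,827,000 × 3.75% × 1/12 = £8,834.3750
1 Jul – 31 Dec 2011: 6 months at 1.65% → £2,827,000 × 1.65% × 6/12 = £23,322.7500
Total = £48,059.0000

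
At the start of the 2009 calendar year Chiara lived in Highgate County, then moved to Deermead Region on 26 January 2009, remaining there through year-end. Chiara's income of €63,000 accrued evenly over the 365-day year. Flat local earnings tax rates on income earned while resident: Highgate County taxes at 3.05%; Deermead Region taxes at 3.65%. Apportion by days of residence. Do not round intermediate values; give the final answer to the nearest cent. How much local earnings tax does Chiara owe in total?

Highgate County, 1 January – 25 January 2009: 25 days → €63,000 × 3.05% × 25/365 = €131.6096
Deermead Region, 26 January – 31 December 2009: 340 days → €63,000 × 3.65% × 340/365 = €2,142.0000
Total = €2,273.6096

€2,273.61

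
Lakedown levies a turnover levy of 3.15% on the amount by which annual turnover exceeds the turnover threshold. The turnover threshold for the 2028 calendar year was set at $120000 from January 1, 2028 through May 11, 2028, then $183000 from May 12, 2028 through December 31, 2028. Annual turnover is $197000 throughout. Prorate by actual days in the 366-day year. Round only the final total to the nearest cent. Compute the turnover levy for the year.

January 1 – May 11, 2028: 132 days, exemption $120000 → ($197000 − $120000) × 3.15% × 132/366 = $874.7705
May 12 – December 31, 2028: 234 days, exemption $183000 → ($197000 − $183000) × 3.15% × 234/366 = $281.9508
Total = $1156.7213

$1156.72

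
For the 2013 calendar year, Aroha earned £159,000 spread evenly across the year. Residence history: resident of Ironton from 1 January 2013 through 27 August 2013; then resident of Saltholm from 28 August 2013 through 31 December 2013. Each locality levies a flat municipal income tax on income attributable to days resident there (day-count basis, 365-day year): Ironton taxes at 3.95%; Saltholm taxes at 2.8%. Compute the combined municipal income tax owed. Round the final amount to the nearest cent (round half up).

Ironton, 1 January – 27 August 2013: 239 days → £159,000 × 3.95% × 239/365 = £4,112.4370
Saltholm, 28 August – 31 December 2013: 126 days → £159,000 × 2.8% × 126/365 = £1,536.8548
Total = £5,649.2918

£5,649.29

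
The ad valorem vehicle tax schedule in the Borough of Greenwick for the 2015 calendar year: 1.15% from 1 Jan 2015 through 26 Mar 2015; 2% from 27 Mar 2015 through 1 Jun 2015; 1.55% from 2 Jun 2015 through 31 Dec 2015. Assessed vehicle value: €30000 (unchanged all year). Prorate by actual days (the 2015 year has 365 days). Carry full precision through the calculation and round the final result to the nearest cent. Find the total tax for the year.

1 Jan – 26 Mar 2015: 85 days at 1.15% → €30000 × 1.15% × 85/365 = €80.3425
27 Mar – 1 Jun 2015: 67 days at 2% → €30000 × 2% × 67/365 = €110.1370
2 Jun – 31 Dec 2015: 213 days at 1.55% → €30000 × 1.55% × 213/365 = €271.3562
Total = €461.8356

€461.84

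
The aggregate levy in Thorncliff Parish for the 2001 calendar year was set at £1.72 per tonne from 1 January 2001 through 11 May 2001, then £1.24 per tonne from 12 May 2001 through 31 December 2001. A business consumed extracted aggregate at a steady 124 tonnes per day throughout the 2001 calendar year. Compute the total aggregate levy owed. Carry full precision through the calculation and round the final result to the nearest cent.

£63,919.52

1 January – 11 May 2001: 131 days × 124 tonnes/day = 16,244 tonnes at £1.72/tonne → £27,939.68
12 May – 31 December 2001: 234 days × 124 tonnes/day = 29,016 tonnes at £1.24/tonne → £35,979.84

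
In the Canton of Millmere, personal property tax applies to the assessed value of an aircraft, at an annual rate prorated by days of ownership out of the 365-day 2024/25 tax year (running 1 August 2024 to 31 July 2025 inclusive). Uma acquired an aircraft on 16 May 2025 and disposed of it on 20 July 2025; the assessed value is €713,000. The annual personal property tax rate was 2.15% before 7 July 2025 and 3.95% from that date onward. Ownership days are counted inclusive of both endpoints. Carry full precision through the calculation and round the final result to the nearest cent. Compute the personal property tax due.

€3,264.17

16 May – 6 July 2025: 52 days at 2.15% → €713,000 × 2.15% × 52/365 = €2,183.9288
7 July – 20 July 2025: 14 days at 3.95% → €713,000 × 3.95% × 14/365 = €1,080.2438
Total = €3,264.1726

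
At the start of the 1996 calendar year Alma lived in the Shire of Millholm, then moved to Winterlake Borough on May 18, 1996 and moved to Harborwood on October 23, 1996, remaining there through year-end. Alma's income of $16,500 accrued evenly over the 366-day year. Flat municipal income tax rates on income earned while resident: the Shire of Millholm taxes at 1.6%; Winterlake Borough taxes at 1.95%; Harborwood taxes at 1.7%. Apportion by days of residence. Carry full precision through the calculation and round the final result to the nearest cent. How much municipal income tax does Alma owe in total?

The Shire of Millholm, January 1 – May 17, 1996: 138 days → $16,500 × 1.6% × 138/366 = $99.5410
Winterlake Borough, May 18 – October 22, 1996: 158 days → $16,500 × 1.95% × 158/366 = $138.8975
Harborwood, October 23 – December 31, 1996: 70 days → $16,500 × 1.7% × 70/366 = $53.6475
Total = $292.0861

$292.09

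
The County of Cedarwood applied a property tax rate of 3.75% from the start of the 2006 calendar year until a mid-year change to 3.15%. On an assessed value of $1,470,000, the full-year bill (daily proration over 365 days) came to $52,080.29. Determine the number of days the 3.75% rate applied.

Let d = days at the first rate; then 365 − d days at the second rate.
$1,470,000 × [3.75%·d + 3.15%·(365−d)] / 365 = $52,080.29
Solving gives d = 239, so the new rate took effect on 28 August 2006.

239 days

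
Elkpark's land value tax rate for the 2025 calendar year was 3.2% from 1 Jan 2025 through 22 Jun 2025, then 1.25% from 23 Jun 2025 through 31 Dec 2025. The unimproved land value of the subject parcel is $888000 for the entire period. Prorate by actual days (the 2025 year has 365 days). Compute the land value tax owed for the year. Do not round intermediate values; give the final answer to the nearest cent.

1 Jan – 22 Jun 2025: 173 days at 3.2% → $888000 × 3.2% × 173/365 = $13468.4055
23 Jun – 31 Dec 2025: 192 days at 1.25% → $888000 × 1.25% × 192/365 = $5838.9041
Total = $19307.3096

$19307.31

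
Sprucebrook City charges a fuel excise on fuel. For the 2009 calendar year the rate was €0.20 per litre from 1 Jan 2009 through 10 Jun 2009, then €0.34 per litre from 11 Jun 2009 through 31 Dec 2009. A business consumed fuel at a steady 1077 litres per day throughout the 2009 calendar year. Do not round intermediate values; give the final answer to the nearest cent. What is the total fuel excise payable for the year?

€109,380.12

1 Jan – 10 Jun 2009: 161 days × 1077 litres/day = 173,397 litres at €0.20/litre → €34,679.40
11 Jun – 31 Dec 2009: 204 days × 1077 litres/day = 219,708 litres at €0.34/litre → €74,700.72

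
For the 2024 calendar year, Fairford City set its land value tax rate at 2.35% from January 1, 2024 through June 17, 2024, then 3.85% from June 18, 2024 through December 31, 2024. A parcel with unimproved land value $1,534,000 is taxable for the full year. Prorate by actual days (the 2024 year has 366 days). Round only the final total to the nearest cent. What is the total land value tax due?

$48,434.16

January 1 – June 17, 2024: 169 days at 2.35% → $1,534,000 × 2.35% × 169/366 = $16,645.5765
June 18 – December 31, 2024: 197 days at 3.85% → $1,534,000 × 3.85% × 197/366 = $31,788.5874
Total = $48,434.1639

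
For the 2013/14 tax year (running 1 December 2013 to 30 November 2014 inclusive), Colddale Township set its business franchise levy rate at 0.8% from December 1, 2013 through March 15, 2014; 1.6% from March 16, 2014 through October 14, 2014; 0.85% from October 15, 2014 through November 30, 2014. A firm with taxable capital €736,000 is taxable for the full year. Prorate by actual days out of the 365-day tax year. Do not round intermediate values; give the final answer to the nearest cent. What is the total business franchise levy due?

December 1, 2013 – March 15, 2014: 105 days at 0.8% → €736,000 × 0.8% × 105/365 = €1,693.8082
March 16 – October 14, 2014: 213 days at 1.6% → €736,000 × 1.6% × 213/365 = €6,872.0219
October 15 – November 30, 2014: 47 days at 0.85% → €736,000 × 0.85% × 47/365 = €805.5671
Total = €9,371.3973

€9,371.40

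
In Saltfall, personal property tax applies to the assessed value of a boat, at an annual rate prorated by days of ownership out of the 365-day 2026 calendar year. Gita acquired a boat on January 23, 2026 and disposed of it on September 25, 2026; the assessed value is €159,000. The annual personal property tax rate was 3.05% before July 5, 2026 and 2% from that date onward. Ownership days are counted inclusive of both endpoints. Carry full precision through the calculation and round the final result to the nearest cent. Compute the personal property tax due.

€2,888.79

January 23 – July 4, 2026: 163 days at 3.05% → €159,000 × 3.05% × 163/365 = €2,165.6671
July 5 – September 25, 2026: 83 days at 2% → €159,000 × 2% × 83/365 = €723.1233
Total = €2,888.7904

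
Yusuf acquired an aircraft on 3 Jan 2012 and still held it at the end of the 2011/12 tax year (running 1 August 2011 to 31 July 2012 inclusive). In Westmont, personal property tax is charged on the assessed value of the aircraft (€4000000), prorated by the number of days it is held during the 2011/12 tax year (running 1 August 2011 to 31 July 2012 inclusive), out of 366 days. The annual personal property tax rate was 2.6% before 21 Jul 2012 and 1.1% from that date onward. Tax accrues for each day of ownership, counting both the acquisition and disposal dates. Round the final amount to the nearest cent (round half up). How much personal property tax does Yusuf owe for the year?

€58153.01

3 Jan – 20 Jul 2012: 200 days at 2.6% → €4000000 × 2.6% × 200/366 = €56830.6011
21 Jul – 31 Jul 2012: 11 days at 1.1% → €4000000 × 1.1% × 11/366 = €1322.4044
Total = €58153.0055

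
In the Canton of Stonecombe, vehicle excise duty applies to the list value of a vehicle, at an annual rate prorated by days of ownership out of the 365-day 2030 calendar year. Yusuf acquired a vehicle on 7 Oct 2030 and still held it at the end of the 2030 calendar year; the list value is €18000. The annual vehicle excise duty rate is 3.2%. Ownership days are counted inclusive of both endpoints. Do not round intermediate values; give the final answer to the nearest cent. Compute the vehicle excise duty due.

Days held (7 Oct – 31 Dec 2030): 86 out of 365
Tax = €18000 × 3.2% × 86/365 = €135.7151

€135.72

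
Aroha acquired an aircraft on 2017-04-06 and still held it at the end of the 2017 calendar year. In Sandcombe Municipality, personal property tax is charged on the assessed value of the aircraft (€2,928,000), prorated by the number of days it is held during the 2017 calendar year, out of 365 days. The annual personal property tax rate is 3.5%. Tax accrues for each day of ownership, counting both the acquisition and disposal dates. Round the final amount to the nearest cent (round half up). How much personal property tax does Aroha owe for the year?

Days held (2017-04-06 to 2017-12-31): 270 out of 365
Tax = €2,928,000 × 3.5% × 270/365 = €75,807.1233

€75,807.12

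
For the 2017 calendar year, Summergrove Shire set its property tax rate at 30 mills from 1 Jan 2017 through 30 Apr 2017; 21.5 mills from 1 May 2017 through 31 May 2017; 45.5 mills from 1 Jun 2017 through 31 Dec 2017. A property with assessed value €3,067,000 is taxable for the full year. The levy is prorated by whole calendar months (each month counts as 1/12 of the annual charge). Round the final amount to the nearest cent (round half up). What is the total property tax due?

€117,568.33

1 Jan – 30 Apr 2017: 4 months at 30 mills → €3,067,000 × 3% × 4/12 = €30,670.0000
1 May – 31 May 2017: 1 month at 21.5 mills → €3,067,000 × 2.15% × 1/12 = €5,495.0417
1 Jun – 31 Dec 2017: 7 months at 45.5 mills → €3,067,000 × 4.55% × 7/12 = €81,403.2917
Total = €117,568.3333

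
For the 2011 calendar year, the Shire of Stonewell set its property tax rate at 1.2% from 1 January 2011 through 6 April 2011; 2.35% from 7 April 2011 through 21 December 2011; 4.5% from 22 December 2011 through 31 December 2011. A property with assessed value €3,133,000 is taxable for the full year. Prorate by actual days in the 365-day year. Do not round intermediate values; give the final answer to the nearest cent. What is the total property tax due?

1 January – 6 April 2011: 96 days at 1.2% → €3,133,000 × 1.2% × 96/365 = €9,888.2630
7 April – 21 December 2011: 259 days at 2.35% → €3,133,000 × 2.35% × 259/365 = €52,243.8479
22 December – 31 December 2011: 10 days at 4.5% → €3,133,000 × 4.5% × 10/365 = €3,862.6027
Total = €65,994.7137

€65,994.71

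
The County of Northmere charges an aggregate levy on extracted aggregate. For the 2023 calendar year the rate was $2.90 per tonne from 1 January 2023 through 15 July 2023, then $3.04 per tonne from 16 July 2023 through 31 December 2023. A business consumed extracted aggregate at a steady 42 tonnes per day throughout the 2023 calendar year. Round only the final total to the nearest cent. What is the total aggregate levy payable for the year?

1 January – 15 July 2023: 196 days × 42 tonnes/day = 8,232 tonnes at $2.90/tonne → $23,872.80
16 July – 31 December 2023: 169 days × 42 tonnes/day = 7,098 tonnes at $3.04/tonne → $21,577.92

$45,450.72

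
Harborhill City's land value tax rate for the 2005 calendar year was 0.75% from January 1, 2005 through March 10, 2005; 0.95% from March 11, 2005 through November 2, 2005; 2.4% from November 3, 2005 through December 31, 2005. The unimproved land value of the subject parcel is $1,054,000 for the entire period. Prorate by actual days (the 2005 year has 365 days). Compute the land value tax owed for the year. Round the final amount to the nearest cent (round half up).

January 1 – March 10, 2005: 69 days at 0.75% → $1,054,000 × 0.75% × 69/365 = $1,494.3699
March 11 – November 2, 2005: 237 days at 0.95% → $1,054,000 × 0.95% × 237/365 = $6,501.5918
November 3 – December 31, 2005: 59 days at 2.4% → $1,054,000 × 2.4% × 59/365 = $4,088.9425
Total = $12,084.9041

$12,084.90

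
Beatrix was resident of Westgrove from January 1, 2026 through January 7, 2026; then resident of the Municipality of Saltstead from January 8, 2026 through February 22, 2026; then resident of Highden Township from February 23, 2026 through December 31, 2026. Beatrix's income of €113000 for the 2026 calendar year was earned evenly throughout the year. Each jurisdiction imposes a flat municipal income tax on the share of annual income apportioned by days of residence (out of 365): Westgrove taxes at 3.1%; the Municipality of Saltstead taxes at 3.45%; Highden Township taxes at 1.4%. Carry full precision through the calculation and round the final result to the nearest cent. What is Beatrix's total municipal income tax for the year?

€1910.78

Westgrove, January 1 – January 7, 2026: 7 days → €113000 × 3.1% × 7/365 = €67.1808
The Municipality of Saltstead, January 8 – February 22, 2026: 46 days → €113000 × 3.45% × 46/365 = €491.3178
Highden Township, February 23 – December 31, 2026: 312 days → €113000 × 1.4% × 312/365 = €1352.2849
Total = €1910.7836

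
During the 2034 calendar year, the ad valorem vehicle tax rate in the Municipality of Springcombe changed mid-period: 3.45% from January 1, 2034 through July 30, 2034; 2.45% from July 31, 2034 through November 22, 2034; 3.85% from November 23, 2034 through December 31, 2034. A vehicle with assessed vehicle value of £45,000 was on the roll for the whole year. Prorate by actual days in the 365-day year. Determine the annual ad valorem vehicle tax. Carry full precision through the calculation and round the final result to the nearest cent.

£1,429.95

January 1 – July 30, 2034: 211 days at 3.45% → £45,000 × 3.45% × 211/365 = £897.4726
July 31 – November 22, 2034: 115 days at 2.45% → £45,000 × 2.45% × 115/365 = £347.3630
November 23 – December 31, 2034: 39 days at 3.85% → £45,000 × 3.85% × 39/365 = £185.1164
Total = £1,429.9521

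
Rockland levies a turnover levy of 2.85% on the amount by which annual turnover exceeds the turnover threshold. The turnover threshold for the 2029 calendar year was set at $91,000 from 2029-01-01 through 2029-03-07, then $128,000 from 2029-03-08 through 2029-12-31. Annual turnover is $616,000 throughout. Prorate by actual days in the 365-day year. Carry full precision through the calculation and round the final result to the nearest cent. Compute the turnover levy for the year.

2029-01-01 to 2029-03-07: 66 days, exemption $91,000 → ($616,000 − $91,000) × 2.85% × 66/365 = $2,705.5479
2029-03-08 to 2029-12-31: 299 days, exemption $128,000 → ($616,000 − $128,000) × 2.85% × 299/365 = $11,393.1288
Total = $14,098.6767

$14,098.68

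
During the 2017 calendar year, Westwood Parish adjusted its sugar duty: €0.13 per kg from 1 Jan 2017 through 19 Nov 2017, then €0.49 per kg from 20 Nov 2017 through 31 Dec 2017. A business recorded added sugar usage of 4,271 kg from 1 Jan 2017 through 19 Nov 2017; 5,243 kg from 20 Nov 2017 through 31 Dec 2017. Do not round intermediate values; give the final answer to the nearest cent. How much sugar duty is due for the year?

1 Jan – 19 Nov 2017: 4,271 kg at €0.13/kg → €555.23
20 Nov – 31 Dec 2017: 5,243 kg at €0.49/kg → €2569.07

€3124.30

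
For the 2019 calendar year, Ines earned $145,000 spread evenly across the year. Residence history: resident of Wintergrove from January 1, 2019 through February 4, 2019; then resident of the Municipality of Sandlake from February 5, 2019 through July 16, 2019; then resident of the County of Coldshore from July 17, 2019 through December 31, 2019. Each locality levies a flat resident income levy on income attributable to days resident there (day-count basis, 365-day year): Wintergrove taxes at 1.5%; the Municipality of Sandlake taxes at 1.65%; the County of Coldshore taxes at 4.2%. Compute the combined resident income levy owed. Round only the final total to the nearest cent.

Wintergrove, January 1 – February 4, 2019: 35 days → $145,000 × 1.5% × 35/365 = $208.5616
The Municipality of Sandlake, February 5 – July 16, 2019: 162 days → $145,000 × 1.65% × 162/365 = $1,061.8767
The County of Coldshore, July 17 – December 31, 2019: 168 days → $145,000 × 4.2% × 168/365 = $2,803.0685
Total = $4,073.5068

$4,073.51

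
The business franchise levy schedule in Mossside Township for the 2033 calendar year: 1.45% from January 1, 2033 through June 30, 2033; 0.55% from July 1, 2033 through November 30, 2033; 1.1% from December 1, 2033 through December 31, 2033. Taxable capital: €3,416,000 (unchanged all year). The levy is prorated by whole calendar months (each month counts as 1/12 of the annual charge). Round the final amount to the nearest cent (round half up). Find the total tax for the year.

€35,725.67

January 1 – June 30, 2033: 6 months at 1.45% → €3,416,000 × 1.45% × 6/12 = €24,766.0000
July 1 – November 30, 2033: 5 months at 0.55% → €3,416,000 × 0.55% × 5/12 = €7,828.3333
December 1 – December 31, 2033: 1 month at 1.1% → €3,416,000 × 1.1% × 1/12 = €3,131.3333
Total = €35,725.6667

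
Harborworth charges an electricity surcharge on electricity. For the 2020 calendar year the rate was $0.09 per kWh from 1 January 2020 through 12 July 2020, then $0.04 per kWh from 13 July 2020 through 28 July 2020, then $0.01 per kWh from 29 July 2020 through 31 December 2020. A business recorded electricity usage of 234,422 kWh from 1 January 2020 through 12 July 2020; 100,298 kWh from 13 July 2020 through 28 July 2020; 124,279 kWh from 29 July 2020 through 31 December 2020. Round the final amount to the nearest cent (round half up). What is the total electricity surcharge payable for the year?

1 January – 12 July 2020: 234,422 kWh at $0.09/kWh → $21097.98
13 July – 28 July 2020: 100,298 kWh at $0.04/kWh → $4011.92
29 July – 31 December 2020: 124,279 kWh at $0.01/kWh → $1242.79

$26352.69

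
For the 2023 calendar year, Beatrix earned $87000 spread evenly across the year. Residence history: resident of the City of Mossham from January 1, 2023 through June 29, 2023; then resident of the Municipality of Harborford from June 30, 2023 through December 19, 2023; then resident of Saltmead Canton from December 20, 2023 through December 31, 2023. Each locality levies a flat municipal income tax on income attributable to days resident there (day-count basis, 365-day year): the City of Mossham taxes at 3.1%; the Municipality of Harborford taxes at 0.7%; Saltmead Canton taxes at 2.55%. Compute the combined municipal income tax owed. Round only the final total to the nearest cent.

$1691.61

The City of Mossham, January 1 – June 29, 2023: 180 days → $87000 × 3.1% × 180/365 = $1330.0274
The Municipality of Harborford, June 30 – December 19, 2023: 173 days → $87000 × 0.7% × 173/365 = $288.6493
Saltmead Canton, December 20 – December 31, 2023: 12 days → $87000 × 2.55% × 12/365 = $72.9370
Total = $1691.6137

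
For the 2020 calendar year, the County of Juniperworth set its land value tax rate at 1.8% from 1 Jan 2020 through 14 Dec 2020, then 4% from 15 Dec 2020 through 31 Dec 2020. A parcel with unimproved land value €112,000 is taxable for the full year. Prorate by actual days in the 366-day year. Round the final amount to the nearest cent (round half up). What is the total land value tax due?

1 Jan – 14 Dec 2020: 349 days at 1.8% → €112,000 × 1.8% × 349/366 = €1,922.3607
15 Dec – 31 Dec 2020: 17 days at 4% → €112,000 × 4% × 17/366 = €208.0874
Total = €2,130.4481

€2,130.45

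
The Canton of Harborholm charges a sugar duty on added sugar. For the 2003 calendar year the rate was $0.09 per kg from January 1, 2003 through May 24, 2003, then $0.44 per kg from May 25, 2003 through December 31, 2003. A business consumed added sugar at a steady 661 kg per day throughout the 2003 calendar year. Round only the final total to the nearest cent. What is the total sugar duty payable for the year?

$72842.20

January 1 – May 24, 2003: 144 days × 661 kg/day = 95,184 kg at $0.09/kg → $8566.56
May 25 – December 31, 2003: 221 days × 661 kg/day = 146,081 kg at $0.44/kg → $64275.64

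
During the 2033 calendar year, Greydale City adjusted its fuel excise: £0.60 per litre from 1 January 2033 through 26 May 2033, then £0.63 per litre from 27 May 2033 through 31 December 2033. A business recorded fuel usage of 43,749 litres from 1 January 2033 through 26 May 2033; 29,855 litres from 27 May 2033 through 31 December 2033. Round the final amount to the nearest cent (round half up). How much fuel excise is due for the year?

£45058.05

1 January – 26 May 2033: 43,749 litres at £0.60/litre → £26249.40
27 May – 31 December 2033: 29,855 litres at £0.63/litre → £18808.65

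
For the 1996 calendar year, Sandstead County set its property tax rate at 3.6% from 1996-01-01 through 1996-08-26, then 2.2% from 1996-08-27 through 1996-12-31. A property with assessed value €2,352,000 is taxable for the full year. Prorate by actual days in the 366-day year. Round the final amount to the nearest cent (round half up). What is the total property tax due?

€73,246.16

1996-01-01 to 1996-08-26: 239 days at 3.6% → €2,352,000 × 3.6% × 239/366 = €55,291.2787
1996-08-27 to 1996-12-31: 127 days at 2.2% → €2,352,000 × 2.2% × 127/366 = €17,954.8852
Total = €73,246.1639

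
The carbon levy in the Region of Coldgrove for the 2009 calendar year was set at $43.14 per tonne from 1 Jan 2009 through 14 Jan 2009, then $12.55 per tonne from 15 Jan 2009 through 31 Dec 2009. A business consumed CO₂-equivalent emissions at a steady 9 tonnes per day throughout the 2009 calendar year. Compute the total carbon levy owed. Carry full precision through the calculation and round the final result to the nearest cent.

$45,081.09

1 Jan – 14 Jan 2009: 14 days × 9 tonnes/day = 126 tonnes at $43.14/tonne → $5,435.64
15 Jan – 31 Dec 2009: 351 days × 9 tonnes/day = 3,159 tonnes at $12.55/tonne → $39,645.45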